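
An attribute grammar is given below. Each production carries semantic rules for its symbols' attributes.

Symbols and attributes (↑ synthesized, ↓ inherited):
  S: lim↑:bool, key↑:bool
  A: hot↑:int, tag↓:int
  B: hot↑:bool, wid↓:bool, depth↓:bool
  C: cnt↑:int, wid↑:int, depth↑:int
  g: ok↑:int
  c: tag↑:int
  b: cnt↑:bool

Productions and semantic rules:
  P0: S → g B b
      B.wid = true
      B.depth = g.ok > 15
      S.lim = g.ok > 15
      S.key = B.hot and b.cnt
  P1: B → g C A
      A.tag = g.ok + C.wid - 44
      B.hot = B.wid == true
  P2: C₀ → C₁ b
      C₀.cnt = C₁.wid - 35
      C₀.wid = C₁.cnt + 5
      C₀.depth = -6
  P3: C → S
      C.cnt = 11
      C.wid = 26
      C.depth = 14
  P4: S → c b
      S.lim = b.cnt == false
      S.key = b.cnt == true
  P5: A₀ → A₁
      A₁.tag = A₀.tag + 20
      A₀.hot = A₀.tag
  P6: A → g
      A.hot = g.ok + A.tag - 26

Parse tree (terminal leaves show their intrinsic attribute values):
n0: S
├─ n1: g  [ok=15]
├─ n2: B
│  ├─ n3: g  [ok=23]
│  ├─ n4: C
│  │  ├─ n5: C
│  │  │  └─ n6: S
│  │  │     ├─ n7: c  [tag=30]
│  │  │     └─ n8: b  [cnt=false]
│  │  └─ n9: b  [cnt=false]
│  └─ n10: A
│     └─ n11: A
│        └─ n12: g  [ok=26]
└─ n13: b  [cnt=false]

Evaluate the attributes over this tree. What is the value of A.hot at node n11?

15

1. n1.ok = 15  [terminal]
2. n2.wid = true  [true]
3. n2.depth = false  [g.ok > 15]
4. n3.ok = 23  [terminal]
5. n7.tag = 30  [terminal]
6. n8.cnt = false  [terminal]
7. n6.lim = true  [b.cnt == false]
8. n6.key = false  [b.cnt == true]
9. n5.cnt = 11  [11]
10. n5.wid = 26  [26]
11. n5.depth = 14  [14]
12. n9.cnt = false  [terminal]
13. n4.cnt = -9  [C₁.wid - 35]
14. n4.wid = 16  [C₁.cnt + 5]
15. n4.depth = -6  [-6]
16. n10.tag = -5  [g.ok + C.wid - 44]
17. n11.tag = 15  [A₀.tag + 20]
18. n12.ok = 26  [terminal]
19. n11.hot = 15  [g.ok + A.tag - 26]
20. n10.hot = -5  [A₀.tag]
21. n2.hot = true  [B.wid == true]
22. n13.cnt = false  [terminal]
23. n0.lim = false  [g.ok > 15]
24. n0.key = false  [B.hot and b.cnt]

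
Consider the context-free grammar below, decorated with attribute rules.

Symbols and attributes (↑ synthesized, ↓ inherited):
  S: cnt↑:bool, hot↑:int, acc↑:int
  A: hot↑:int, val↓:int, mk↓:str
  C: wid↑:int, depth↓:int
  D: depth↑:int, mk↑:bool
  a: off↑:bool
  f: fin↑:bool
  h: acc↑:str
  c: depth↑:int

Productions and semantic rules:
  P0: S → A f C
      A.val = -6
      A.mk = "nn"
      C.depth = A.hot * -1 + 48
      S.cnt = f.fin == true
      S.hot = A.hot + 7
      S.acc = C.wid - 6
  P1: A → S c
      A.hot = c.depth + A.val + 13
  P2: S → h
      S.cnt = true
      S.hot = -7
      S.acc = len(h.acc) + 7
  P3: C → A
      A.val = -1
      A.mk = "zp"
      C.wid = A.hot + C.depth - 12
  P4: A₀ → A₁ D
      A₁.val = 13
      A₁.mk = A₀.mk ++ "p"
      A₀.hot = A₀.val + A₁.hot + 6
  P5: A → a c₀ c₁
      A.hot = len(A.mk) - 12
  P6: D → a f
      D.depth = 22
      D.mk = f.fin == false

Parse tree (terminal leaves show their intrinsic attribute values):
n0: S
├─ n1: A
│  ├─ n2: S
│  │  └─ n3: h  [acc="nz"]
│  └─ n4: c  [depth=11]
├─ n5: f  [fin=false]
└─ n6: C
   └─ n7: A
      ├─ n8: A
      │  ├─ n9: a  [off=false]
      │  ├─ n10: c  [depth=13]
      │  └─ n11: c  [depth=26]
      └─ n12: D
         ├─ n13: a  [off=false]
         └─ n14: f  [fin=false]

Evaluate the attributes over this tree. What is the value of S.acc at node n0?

1. n1.val = -6  [-6]
2. n1.mk = "nn"  ["nn"]
3. n3.acc = "nz"  [terminal]
4. n2.cnt = true  [true]
5. n2.hot = -7  [-7]
6. n2.acc = 9  [len(h.acc) + 7]
7. n4.depth = 11  [terminal]
8. n1.hot = 18  [c.depth + A.val + 13]
9. n5.fin = false  [terminal]
10. n6.depth = 30  [A.hot * -1 + 48]
11. n7.val = -1  [-1]
12. n7.mk = "zp"  ["zp"]
13. n8.val = 13  [13]
14. n8.mk = "zpp"  [A₀.mk ++ "p"]
15. n9.off = false  [terminal]
16. n10.depth = 13  [terminal]
17. n11.depth = 26  [terminal]
18. n8.hot = -9  [len(A.mk) - 12]
19. n13.off = false  [terminal]
20. n14.fin = false  [terminal]
21. n12.depth = 22  [22]
22. n12.mk = true  [f.fin == false]
23. n7.hot = -4  [A₀.val + A₁.hot + 6]
24. n6.wid = 14  [A.hot + C.depth - 12]
25. n0.cnt = false  [f.fin == true]
26. n0.hot = 25  [A.hot + 7]
27. n0.acc = 8  [C.wid - 6]

8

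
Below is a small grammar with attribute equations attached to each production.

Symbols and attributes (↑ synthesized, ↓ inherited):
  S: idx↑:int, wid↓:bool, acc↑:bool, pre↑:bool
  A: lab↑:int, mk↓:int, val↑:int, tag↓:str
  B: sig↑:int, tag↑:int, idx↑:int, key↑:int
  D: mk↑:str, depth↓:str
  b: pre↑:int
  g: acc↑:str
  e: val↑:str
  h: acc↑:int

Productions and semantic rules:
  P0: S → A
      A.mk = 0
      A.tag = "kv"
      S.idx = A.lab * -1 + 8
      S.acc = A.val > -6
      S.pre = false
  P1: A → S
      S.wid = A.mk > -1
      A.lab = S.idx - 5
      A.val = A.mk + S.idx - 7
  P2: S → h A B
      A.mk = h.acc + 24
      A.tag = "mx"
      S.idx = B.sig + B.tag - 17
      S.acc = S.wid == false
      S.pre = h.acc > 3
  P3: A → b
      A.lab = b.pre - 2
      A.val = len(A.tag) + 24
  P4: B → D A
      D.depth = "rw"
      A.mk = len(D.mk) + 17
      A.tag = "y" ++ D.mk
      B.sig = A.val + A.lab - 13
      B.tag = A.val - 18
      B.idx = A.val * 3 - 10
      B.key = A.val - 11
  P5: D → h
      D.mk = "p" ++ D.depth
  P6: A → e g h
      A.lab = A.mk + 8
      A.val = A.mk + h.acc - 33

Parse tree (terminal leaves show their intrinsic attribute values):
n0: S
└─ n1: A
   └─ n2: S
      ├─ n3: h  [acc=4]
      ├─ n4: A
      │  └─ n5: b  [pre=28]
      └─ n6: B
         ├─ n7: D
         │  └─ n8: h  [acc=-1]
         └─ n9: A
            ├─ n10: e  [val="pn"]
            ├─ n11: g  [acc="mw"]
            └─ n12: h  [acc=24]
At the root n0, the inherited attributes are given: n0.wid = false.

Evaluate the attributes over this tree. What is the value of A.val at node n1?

1. n0.wid = false  [given at root]
2. n1.mk = 0  [0]
3. n1.tag = "kv"  ["kv"]
4. n2.wid = true  [A.mk > -1]
5. n3.acc = 4  [terminal]
6. n4.mk = 28  [h.acc + 24]
7. n4.tag = "mx"  ["mx"]
8. n5.pre = 28  [terminal]
9. n4.lab = 26  [b.pre - 2]
10. n4.val = 26  [len(A.tag) + 24]
11. n7.depth = "rw"  ["rw"]
12. n8.acc = -1  [terminal]
13. n7.mk = "prw"  ["p" ++ D.depth]
14. n9.mk = 20  [len(D.mk) + 17]
15. n9.tag = "yprw"  ["y" ++ D.mk]
16. n10.val = "pn"  [terminal]
17. n11.acc = "mw"  [terminal]
18. n12.acc = 24  [terminal]
19. n9.lab = 28  [A.mk + 8]
20. n9.val = 11  [A.mk + h.acc - 33]
21. n6.sig = 26  [A.val + A.lab - 13]
22. n6.tag = -7  [A.val - 18]
23. n6.idx = 23  [A.val * 3 - 10]
24. n6.key = 0  [A.val - 11]
25. n2.idx = 2  [B.sig + B.tag - 17]
26. n2.acc = false  [S.wid == false]
27. n2.pre = true  [h.acc > 3]
28. n1.lab = -3  [S.idx - 5]
29. n1.val = -5  [A.mk + S.idx - 7]
30. n0.idx = 11  [A.lab * -1 + 8]
31. n0.acc = true  [A.val > -6]
32. n0.pre = false  [false]

-5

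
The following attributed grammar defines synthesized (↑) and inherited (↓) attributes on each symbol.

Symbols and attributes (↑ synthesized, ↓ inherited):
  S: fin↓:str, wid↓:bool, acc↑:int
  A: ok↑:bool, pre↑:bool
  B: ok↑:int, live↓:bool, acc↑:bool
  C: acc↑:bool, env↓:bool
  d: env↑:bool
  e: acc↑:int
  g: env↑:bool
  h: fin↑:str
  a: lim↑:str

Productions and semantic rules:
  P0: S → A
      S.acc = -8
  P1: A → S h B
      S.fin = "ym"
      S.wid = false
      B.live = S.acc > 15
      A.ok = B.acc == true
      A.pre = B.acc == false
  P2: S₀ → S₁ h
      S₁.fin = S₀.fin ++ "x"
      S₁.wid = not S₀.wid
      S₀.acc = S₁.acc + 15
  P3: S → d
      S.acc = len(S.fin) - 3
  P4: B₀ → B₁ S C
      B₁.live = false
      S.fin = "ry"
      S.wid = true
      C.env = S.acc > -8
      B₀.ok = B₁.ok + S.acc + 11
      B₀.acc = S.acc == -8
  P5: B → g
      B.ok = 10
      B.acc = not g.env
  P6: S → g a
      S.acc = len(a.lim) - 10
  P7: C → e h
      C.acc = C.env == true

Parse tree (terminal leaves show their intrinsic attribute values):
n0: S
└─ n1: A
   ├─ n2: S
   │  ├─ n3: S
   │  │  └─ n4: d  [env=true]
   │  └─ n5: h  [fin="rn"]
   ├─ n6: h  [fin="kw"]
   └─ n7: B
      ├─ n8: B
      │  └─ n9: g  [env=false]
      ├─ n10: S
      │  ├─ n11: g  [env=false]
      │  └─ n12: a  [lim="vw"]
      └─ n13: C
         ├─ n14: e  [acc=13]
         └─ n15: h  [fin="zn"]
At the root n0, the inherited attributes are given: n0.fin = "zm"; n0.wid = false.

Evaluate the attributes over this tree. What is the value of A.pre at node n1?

false

1. n0.fin = "zm"  [given at root]
2. n0.wid = false  [given at root]
3. n2.fin = "ym"  ["ym"]
4. n2.wid = false  [false]
5. n3.fin = "ymx"  [S₀.fin ++ "x"]
6. n3.wid = true  [not S₀.wid]
7. n4.env = true  [terminal]
8. n3.acc = 0  [len(S.fin) - 3]
9. n5.fin = "rn"  [terminal]
10. n2.acc = 15  [S₁.acc + 15]
11. n6.fin = "kw"  [terminal]
12. n7.live = false  [S.acc > 15]
13. n8.live = false  [false]
14. n9.env = false  [terminal]
15. n8.ok = 10  [10]
16. n8.acc = true  [not g.env]
17. n10.fin = "ry"  ["ry"]
18. n10.wid = true  [true]
19. n11.env = false  [terminal]
20. n12.lim = "vw"  [terminal]
21. n10.acc = -8  [len(a.lim) - 10]
22. n13.env = false  [S.acc > -8]
23. n14.acc = 13  [terminal]
24. n15.fin = "zn"  [terminal]
25. n13.acc = false  [C.env == true]
26. n7.ok = 13  [B₁.ok + S.acc + 11]
27. n7.acc = true  [S.acc == -8]
28. n1.ok = true  [B.acc == true]
29. n1.pre = false  [B.acc == false]
30. n0.acc = -8  [-8]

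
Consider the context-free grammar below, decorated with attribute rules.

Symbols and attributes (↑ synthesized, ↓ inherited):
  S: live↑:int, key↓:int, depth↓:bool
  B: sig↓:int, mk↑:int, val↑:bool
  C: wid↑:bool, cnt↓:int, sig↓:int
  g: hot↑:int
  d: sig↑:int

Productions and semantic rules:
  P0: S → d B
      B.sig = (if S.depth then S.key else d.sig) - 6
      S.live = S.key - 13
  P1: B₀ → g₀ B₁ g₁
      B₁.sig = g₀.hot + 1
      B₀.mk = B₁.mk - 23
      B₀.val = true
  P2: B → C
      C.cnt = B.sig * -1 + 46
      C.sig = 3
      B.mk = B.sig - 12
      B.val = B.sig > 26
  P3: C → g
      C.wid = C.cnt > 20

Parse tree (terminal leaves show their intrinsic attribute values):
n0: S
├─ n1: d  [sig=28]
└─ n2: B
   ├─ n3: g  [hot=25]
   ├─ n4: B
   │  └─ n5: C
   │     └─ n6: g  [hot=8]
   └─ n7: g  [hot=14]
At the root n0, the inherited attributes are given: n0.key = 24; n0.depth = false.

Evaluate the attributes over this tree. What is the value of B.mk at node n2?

-9

1. n0.key = 24  [given at root]
2. n0.depth = false  [given at root]
3. n1.sig = 28  [terminal]
4. n2.sig = 22  [(if S.depth then S.key else d.sig) - 6]
5. n3.hot = 25  [terminal]
6. n4.sig = 26  [g₀.hot + 1]
7. n5.cnt = 20  [B.sig * -1 + 46]
8. n5.sig = 3  [3]
9. n6.hot = 8  [terminal]
10. n5.wid = false  [C.cnt > 20]
11. n4.mk = 14  [B.sig - 12]
12. n4.val = false  [B.sig > 26]
13. n7.hot = 14  [terminal]
14. n2.mk = -9  [B₁.mk - 23]
15. n2.val = true  [true]
16. n0.live = 11  [S.key - 13]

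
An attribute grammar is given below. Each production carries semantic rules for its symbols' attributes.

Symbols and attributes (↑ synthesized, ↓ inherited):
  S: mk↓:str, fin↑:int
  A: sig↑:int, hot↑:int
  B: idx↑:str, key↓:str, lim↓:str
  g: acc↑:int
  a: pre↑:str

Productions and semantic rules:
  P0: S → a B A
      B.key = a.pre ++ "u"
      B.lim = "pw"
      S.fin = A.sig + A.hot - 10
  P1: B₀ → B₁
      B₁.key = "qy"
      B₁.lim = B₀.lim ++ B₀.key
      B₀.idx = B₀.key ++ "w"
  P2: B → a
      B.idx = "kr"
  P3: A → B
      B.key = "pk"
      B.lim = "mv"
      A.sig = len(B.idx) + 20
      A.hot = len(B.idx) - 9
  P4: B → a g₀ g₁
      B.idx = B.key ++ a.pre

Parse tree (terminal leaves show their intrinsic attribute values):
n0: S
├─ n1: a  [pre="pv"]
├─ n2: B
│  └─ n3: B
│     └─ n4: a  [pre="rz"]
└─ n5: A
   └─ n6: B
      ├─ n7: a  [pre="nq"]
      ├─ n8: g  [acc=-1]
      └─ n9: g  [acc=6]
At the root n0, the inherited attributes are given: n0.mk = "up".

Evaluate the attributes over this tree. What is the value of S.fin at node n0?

9

1. n0.mk = "up"  [given at root]
2. n1.pre = "pv"  [terminal]
3. n2.key = "pvu"  [a.pre ++ "u"]
4. n2.lim = "pw"  ["pw"]
5. n3.key = "qy"  ["qy"]
6. n3.lim = "pwpvu"  [B₀.lim ++ B₀.key]
7. n4.pre = "rz"  [terminal]
8. n3.idx = "kr"  ["kr"]
9. n2.idx = "pvuw"  [B₀.key ++ "w"]
10. n6.key = "pk"  ["pk"]
11. n6.lim = "mv"  ["mv"]
12. n7.pre = "nq"  [terminal]
13. n8.acc = -1  [terminal]
14. n9.acc = 6  [terminal]
15. n6.idx = "pknq"  [B.key ++ a.pre]
16. n5.sig = 24  [len(B.idx) + 20]
17. n5.hot = -5  [len(B.idx) - 9]
18. n0.fin = 9  [A.sig + A.hot - 10]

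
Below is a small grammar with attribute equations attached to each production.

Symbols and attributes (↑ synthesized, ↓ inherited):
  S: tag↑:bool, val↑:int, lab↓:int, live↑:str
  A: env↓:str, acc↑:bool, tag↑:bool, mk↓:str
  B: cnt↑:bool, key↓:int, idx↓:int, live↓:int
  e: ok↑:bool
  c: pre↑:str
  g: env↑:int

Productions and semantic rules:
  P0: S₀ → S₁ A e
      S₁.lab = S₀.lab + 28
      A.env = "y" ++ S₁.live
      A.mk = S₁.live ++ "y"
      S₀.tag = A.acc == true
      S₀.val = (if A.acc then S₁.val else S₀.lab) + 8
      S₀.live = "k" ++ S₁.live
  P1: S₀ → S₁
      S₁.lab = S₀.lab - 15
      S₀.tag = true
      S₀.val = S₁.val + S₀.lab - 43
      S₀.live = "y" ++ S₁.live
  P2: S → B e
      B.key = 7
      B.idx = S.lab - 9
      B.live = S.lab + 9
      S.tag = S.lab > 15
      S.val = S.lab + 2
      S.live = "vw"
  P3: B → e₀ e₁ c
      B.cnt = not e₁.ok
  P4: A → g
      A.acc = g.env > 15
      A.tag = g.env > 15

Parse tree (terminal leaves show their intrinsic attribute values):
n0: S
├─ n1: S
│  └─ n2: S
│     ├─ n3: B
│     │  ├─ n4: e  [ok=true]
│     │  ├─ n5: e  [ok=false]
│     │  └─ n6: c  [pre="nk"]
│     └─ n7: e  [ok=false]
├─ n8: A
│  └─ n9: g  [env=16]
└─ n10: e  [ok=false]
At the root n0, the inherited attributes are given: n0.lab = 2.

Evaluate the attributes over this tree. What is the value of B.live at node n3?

24

1. n0.lab = 2  [given at root]
2. n1.lab = 30  [S₀.lab + 28]
3. n2.lab = 15  [S₀.lab - 15]
4. n3.key = 7  [7]
5. n3.idx = 6  [S.lab - 9]
6. n3.live = 24  [S.lab + 9]
7. n4.ok = true  [terminal]
8. n5.ok = false  [terminal]
9. n6.pre = "nk"  [terminal]
10. n3.cnt = true  [not e₁.ok]
11. n7.ok = false  [terminal]
12. n2.tag = false  [S.lab > 15]
13. n2.val = 17  [S.lab + 2]
14. n2.live = "vw"  ["vw"]
15. n1.tag = true  [true]
16. n1.val = 4  [S₁.val + S₀.lab - 43]
17. n1.live = "yvw"  ["y" ++ S₁.live]
18. n8.env = "yyvw"  ["y" ++ S₁.live]
19. n8.mk = "yvwy"  [S₁.live ++ "y"]
20. n9.env = 16  [terminal]
21. n8.acc = true  [g.env > 15]
22. n8.tag = true  [g.env > 15]
23. n10.ok = false  [terminal]
24. n0.tag = true  [A.acc == true]
25. n0.val = 12  [(if A.acc then S₁.val else S₀.lab) + 8]
26. n0.live = "kyvw"  ["k" ++ S₁.live]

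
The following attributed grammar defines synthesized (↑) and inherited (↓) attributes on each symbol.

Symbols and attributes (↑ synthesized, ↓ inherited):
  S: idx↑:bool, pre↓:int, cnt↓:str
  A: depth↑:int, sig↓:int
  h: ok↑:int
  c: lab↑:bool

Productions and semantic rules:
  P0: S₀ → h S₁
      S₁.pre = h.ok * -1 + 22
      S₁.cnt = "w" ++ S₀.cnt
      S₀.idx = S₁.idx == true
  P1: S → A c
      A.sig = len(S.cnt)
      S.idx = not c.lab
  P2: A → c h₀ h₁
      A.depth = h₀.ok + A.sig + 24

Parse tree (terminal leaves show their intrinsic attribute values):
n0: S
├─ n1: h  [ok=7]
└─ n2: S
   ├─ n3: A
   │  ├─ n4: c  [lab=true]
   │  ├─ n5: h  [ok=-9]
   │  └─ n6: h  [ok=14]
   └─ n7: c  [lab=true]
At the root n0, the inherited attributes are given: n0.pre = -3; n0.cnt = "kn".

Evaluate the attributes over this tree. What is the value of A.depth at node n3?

18

1. n0.pre = -3  [given at root]
2. n0.cnt = "kn"  [given at root]
3. n1.ok = 7  [terminal]
4. n2.pre = 15  [h.ok * -1 + 22]
5. n2.cnt = "wkn"  ["w" ++ S₀.cnt]
6. n3.sig = 3  [len(S.cnt)]
7. n4.lab = true  [terminal]
8. n5.ok = -9  [terminal]
9. n6.ok = 14  [terminal]
10. n3.depth = 18  [h₀.ok + A.sig + 24]
11. n7.lab = true  [terminal]
12. n2.idx = false  [not c.lab]
13. n0.idx = false  [S₁.idx == true]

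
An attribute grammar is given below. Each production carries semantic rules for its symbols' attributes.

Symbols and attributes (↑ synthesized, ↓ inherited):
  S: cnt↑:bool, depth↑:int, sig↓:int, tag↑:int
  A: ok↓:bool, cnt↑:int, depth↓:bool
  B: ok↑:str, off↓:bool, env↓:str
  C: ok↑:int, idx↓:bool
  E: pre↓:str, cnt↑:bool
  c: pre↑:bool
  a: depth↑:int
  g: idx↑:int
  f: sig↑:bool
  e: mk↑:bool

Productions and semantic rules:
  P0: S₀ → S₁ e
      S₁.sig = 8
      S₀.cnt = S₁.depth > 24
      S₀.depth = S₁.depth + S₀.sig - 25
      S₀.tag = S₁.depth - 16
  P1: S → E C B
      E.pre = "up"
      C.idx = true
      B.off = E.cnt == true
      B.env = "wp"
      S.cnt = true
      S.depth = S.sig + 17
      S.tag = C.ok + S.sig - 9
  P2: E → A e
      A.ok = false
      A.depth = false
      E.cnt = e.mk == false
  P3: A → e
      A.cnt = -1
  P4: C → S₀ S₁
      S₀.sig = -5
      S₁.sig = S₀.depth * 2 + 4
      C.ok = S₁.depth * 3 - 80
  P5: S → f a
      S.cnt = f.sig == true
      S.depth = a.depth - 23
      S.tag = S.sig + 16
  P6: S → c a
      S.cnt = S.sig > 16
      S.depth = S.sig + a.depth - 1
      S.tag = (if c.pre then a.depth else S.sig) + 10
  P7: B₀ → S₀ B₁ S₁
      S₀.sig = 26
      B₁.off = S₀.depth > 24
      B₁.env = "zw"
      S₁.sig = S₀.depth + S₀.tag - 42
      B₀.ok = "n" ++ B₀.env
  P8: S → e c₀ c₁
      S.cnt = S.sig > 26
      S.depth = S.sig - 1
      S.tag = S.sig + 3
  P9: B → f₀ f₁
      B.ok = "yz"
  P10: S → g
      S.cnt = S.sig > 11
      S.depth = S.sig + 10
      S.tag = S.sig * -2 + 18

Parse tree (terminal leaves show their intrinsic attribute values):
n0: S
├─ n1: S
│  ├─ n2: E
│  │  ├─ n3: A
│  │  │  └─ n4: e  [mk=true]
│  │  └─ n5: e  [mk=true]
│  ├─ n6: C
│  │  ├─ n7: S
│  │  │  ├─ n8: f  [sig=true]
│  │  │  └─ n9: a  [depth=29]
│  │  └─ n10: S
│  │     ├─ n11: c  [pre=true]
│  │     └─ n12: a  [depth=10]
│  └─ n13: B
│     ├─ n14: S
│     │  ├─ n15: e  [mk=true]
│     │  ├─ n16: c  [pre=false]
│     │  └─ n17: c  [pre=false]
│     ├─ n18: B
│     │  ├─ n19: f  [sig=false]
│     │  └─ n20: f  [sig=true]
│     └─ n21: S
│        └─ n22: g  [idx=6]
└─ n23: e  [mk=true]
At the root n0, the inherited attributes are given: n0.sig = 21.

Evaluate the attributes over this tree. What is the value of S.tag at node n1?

-6

1. n0.sig = 21  [given at root]
2. n1.sig = 8  [8]
3. n2.pre = "up"  ["up"]
4. n3.ok = false  [false]
5. n3.depth = false  [false]
6. n4.mk = true  [terminal]
7. n3.cnt = -1  [-1]
8. n5.mk = true  [terminal]
9. n2.cnt = false  [e.mk == false]
10. n6.idx = true  [true]
11. n7.sig = -5  [-5]
12. n8.sig = true  [terminal]
13. n9.depth = 29  [terminal]
14. n7.cnt = true  [f.sig == true]
15. n7.depth = 6  [a.depth - 23]
16. n7.tag = 11  [S.sig + 16]
17. n10.sig = 16  [S₀.depth * 2 + 4]
18. n11.pre = true  [terminal]
19. n12.depth = 10  [terminal]
20. n10.cnt = false  [S.sig > 16]
21. n10.depth = 25  [S.sig + a.depth - 1]
22. n10.tag = 20  [(if c.pre then a.depth else S.sig) + 10]
23. n6.ok = -5  [S₁.depth * 3 - 80]
24. n13.off = false  [E.cnt == true]
25. n13.env = "wp"  ["wp"]
26. n14.sig = 26  [26]
27. n15.mk = true  [terminal]
28. n16.pre = false  [terminal]
29. n17.pre = false  [terminal]
30. n14.cnt = false  [S.sig > 26]
31. n14.depth = 25  [S.sig - 1]
32. n14.tag = 29  [S.sig + 3]
33. n18.off = true  [S₀.depth > 24]
34. n18.env = "zw"  ["zw"]
35. n19.sig = false  [terminal]
36. n20.sig = true  [terminal]
37. n18.ok = "yz"  ["yz"]
38. n21.sig = 12  [S₀.depth + S₀.tag - 42]
39. n22.idx = 6  [terminal]
40. n21.cnt = true  [S.sig > 11]
41. n21.depth = 22  [S.sig + 10]
42. n21.tag = -6  [S.sig * -2 + 18]
43. n13.ok = "nwp"  ["n" ++ B₀.env]
44. n1.cnt = true  [true]
45. n1.depth = 25  [S.sig + 17]
46. n1.tag = -6  [C.ok + S.sig - 9]
47. n23.mk = true  [terminal]
48. n0.cnt = true  [S₁.depth > 24]
49. n0.depth = 21  [S₁.depth + S₀.sig - 25]
50. n0.tag = 9  [S₁.depth - 16]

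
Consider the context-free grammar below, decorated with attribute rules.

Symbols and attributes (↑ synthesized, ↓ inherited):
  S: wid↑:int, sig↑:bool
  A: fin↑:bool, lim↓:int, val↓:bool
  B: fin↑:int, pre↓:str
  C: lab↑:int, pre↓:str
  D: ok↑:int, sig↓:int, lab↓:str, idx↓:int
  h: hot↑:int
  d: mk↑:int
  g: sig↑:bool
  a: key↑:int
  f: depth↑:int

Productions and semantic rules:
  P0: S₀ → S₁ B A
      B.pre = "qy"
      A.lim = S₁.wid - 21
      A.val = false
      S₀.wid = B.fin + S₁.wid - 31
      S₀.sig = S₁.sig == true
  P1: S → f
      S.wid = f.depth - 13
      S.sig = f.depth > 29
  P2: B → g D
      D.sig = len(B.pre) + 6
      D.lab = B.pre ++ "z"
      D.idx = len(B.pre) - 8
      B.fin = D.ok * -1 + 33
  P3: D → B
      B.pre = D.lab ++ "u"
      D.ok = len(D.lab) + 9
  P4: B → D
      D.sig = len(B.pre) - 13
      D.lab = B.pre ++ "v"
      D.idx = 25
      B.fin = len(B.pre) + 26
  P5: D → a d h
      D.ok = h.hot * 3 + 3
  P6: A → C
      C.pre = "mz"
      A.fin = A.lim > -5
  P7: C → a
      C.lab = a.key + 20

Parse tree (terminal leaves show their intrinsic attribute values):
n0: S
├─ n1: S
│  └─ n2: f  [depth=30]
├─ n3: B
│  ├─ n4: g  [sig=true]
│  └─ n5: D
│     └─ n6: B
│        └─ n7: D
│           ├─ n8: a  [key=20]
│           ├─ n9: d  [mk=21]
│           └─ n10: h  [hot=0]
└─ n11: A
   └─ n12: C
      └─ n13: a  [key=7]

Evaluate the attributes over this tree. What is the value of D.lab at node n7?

"qyzuv"

1. n2.depth = 30  [terminal]
2. n1.wid = 17  [f.depth - 13]
3. n1.sig = true  [f.depth > 29]
4. n3.pre = "qy"  ["qy"]
5. n4.sig = true  [terminal]
6. n5.sig = 8  [len(B.pre) + 6]
7. n5.lab = "qyz"  [B.pre ++ "z"]
8. n5.idx = -6  [len(B.pre) - 8]
9. n6.pre = "qyzu"  [D.lab ++ "u"]
10. n7.sig = -9  [len(B.pre) - 13]
11. n7.lab = "qyzuv"  [B.pre ++ "v"]
12. n7.idx = 25  [25]
13. n8.key = 20  [terminal]
14. n9.mk = 21  [terminal]
15. n10.hot = 0  [terminal]
16. n7.ok = 3  [h.hot * 3 + 3]
17. n6.fin = 30  [len(B.pre) + 26]
18. n5.ok = 12  [len(D.lab) + 9]
19. n3.fin = 21  [D.ok * -1 + 33]
20. n11.lim = -4  [S₁.wid - 21]
21. n11.val = false  [false]
22. n12.pre = "mz"  ["mz"]
23. n13.key = 7  [terminal]
24. n12.lab = 27  [a.key + 20]
25. n11.fin = true  [A.lim > -5]
26. n0.wid = 7  [B.fin + S₁.wid - 31]
27. n0.sig = true  [S₁.sig == true]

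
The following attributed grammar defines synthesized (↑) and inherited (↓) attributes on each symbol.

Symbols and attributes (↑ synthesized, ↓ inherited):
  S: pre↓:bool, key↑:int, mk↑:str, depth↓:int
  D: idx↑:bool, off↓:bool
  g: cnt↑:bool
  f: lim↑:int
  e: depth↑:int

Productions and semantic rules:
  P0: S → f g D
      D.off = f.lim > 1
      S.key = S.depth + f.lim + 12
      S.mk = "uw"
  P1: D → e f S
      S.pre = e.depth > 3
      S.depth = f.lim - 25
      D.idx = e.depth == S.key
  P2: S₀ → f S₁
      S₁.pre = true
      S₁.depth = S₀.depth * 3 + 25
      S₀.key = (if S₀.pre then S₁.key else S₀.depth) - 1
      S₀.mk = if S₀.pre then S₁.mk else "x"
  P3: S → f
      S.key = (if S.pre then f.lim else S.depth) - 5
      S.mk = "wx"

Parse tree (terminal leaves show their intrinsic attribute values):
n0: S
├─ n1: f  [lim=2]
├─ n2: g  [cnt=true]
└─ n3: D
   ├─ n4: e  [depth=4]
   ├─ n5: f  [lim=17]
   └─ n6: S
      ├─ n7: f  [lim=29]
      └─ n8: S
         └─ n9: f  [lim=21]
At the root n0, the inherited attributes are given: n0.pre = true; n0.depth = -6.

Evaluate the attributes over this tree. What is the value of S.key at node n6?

1. n0.pre = true  [given at root]
2. n0.depth = -6  [given at root]
3. n1.lim = 2  [terminal]
4. n2.cnt = true  [terminal]
5. n3.off = true  [f.lim > 1]
6. n4.depth = 4  [terminal]
7. n5.lim = 17  [terminal]
8. n6.pre = true  [e.depth > 3]
9. n6.depth = -8  [f.lim - 25]
10. n7.lim = 29  [terminal]
11. n8.pre = true  [true]
12. n8.depth = 1  [S₀.depth * 3 + 25]
13. n9.lim = 21  [terminal]
14. n8.key = 16  [(if S.pre then f.lim else S.depth) - 5]
15. n8.mk = "wx"  ["wx"]
16. n6.key = 15  [(if S₀.pre then S₁.key else S₀.depth) - 1]
17. n6.mk = "wx"  [if S₀.pre then S₁.mk else "x"]
18. n3.idx = false  [e.depth == S.key]
19. n0.key = 8  [S.depth + f.lim + 12]
20. n0.mk = "uw"  ["uw"]

15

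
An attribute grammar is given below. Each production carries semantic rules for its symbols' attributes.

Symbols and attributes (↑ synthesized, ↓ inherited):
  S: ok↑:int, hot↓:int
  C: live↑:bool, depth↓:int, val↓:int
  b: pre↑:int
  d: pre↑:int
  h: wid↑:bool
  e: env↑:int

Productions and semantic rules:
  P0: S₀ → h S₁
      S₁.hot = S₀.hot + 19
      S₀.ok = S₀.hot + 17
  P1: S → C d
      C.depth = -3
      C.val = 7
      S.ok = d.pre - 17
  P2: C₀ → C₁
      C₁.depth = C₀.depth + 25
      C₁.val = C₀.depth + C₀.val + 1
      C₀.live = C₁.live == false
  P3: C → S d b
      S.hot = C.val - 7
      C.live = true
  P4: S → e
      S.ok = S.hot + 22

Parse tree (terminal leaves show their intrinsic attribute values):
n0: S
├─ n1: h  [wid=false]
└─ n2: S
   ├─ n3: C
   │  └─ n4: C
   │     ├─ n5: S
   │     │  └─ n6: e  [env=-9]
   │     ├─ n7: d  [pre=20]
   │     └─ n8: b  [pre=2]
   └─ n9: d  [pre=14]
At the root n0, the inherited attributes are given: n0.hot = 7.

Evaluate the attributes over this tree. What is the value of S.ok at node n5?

1. n0.hot = 7  [given at root]
2. n1.wid = false  [terminal]
3. n2.hot = 26  [S₀.hot + 19]
4. n3.depth = -3  [-3]
5. n3.val = 7  [7]
6. n4.depth = 22  [C₀.depth + 25]
7. n4.val = 5  [C₀.depth + C₀.val + 1]
8. n5.hot = -2  [C.val - 7]
9. n6.env = -9  [terminal]
10. n5.ok = 20  [S.hot + 22]
11. n7.pre = 20  [terminal]
12. n8.pre = 2  [terminal]
13. n4.live = true  [true]
14. n3.live = false  [C₁.live == false]
15. n9.pre = 14  [terminal]
16. n2.ok = -3  [d.pre - 17]
17. n0.ok = 24  [S₀.hot + 17]

20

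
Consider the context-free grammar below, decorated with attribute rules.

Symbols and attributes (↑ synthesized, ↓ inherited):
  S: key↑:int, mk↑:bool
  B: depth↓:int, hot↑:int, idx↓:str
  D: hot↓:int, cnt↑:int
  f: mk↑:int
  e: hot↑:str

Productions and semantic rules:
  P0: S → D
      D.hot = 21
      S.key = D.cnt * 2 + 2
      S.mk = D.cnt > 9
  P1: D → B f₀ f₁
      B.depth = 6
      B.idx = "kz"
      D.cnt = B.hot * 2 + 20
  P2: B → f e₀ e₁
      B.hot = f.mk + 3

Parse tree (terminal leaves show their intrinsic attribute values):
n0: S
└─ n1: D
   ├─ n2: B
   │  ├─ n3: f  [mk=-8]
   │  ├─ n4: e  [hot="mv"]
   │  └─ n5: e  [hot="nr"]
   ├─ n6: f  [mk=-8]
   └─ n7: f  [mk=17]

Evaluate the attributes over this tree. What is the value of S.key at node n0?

22

1. n1.hot = 21  [21]
2. n2.depth = 6  [6]
3. n2.idx = "kz"  ["kz"]
4. n3.mk = -8  [terminal]
5. n4.hot = "mv"  [terminal]
6. n5.hot = "nr"  [terminal]
7. n2.hot = -5  [f.mk + 3]
8. n6.mk = -8  [terminal]
9. n7.mk = 17  [terminal]
10. n1.cnt = 10  [B.hot * 2 + 20]
11. n0.key = 22  [D.cnt * 2 + 2]
12. n0.mk = true  [D.cnt > 9]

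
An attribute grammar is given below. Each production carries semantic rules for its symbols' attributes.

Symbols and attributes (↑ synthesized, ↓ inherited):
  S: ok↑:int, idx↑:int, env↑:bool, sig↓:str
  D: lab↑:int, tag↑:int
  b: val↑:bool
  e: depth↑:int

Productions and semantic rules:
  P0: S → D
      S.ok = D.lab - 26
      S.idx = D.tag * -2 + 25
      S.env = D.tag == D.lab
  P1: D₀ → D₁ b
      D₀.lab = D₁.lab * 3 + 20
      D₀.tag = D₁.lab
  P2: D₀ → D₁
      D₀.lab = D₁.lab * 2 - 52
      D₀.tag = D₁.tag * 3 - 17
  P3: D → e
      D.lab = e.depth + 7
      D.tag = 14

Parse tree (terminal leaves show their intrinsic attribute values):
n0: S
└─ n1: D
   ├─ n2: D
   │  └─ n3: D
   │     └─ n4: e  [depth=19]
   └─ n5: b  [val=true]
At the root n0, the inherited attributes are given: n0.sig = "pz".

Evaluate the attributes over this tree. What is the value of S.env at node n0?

false

1. n0.sig = "pz"  [given at root]
2. n4.depth = 19  [terminal]
3. n3.lab = 26  [e.depth + 7]
4. n3.tag = 14  [14]
5. n2.lab = 0  [D₁.lab * 2 - 52]
6. n2.tag = 25  [D₁.tag * 3 - 17]
7. n5.val = true  [terminal]
8. n1.lab = 20  [D₁.lab * 3 + 20]
9. n1.tag = 0  [D₁.lab]
10. n0.ok = -6  [D.lab - 26]
11. n0.idx = 25  [D.tag * -2 + 25]
12. n0.env = false  [D.tag == D.lab]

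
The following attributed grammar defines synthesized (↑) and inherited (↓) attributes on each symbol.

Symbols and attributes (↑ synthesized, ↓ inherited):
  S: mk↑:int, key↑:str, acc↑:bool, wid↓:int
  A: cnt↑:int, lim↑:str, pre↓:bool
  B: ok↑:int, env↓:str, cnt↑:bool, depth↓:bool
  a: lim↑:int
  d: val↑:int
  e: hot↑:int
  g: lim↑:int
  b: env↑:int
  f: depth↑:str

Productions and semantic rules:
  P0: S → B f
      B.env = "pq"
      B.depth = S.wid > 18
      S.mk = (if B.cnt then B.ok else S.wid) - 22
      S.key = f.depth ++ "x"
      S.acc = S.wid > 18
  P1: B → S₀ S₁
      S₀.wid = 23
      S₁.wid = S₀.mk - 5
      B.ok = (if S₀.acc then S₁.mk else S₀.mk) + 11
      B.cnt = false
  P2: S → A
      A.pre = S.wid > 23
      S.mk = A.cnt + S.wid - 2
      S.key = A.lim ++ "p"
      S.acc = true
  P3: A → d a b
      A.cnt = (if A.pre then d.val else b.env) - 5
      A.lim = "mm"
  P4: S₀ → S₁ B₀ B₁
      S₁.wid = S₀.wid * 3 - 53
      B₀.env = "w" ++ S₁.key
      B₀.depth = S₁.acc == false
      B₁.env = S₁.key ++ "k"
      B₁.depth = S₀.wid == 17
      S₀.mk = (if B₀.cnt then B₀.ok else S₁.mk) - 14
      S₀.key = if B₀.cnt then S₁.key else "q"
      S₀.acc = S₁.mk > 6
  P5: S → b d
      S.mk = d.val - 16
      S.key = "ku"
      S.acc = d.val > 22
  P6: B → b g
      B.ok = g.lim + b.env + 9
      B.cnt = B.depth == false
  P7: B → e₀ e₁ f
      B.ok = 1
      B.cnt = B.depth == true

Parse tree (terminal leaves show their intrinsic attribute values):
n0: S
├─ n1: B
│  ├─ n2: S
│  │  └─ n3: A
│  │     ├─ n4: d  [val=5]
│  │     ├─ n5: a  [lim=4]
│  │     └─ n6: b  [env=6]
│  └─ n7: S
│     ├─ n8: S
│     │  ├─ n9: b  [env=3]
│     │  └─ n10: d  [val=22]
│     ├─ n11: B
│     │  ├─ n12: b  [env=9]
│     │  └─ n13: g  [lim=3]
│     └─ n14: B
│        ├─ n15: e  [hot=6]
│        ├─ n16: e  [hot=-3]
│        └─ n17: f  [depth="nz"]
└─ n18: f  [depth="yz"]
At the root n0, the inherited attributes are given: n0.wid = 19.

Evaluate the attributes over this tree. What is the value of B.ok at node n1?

1. n0.wid = 19  [given at root]
2. n1.env = "pq"  ["pq"]
3. n1.depth = true  [S.wid > 18]
4. n2.wid = 23  [23]
5. n3.pre = false  [S.wid > 23]
6. n4.val = 5  [terminal]
7. n5.lim = 4  [terminal]
8. n6.env = 6  [terminal]
9. n3.cnt = 1  [(if A.pre then d.val else b.env) - 5]
10. n3.lim = "mm"  ["mm"]
11. n2.mk = 22  [A.cnt + S.wid - 2]
12. n2.key = "mmp"  [A.lim ++ "p"]
13. n2.acc = true  [true]
14. n7.wid = 17  [S₀.mk - 5]
15. n8.wid = -2  [S₀.wid * 3 - 53]
16. n9.env = 3  [terminal]
17. n10.val = 22  [terminal]
18. n8.mk = 6  [d.val - 16]
19. n8.key = "ku"  ["ku"]
20. n8.acc = false  [d.val > 22]
21. n11.env = "wku"  ["w" ++ S₁.key]
22. n11.depth = true  [S₁.acc == false]
23. n12.env = 9  [terminal]
24. n13.lim = 3  [terminal]
25. n11.ok = 21  [g.lim + b.env + 9]
26. n11.cnt = false  [B.depth == false]
27. n14.env = "kuk"  [S₁.key ++ "k"]
28. n14.depth = true  [S₀.wid == 17]
29. n15.hot = 6  [terminal]
30. n16.hot = -3  [terminal]
31. n17.depth = "nz"  [terminal]
32. n14.ok = 1  [1]
33. n14.cnt = true  [B.depth == true]
34. n7.mk = -8  [(if B₀.cnt then B₀.ok else S₁.mk) - 14]
35. n7.key = "q"  [if B₀.cnt then S₁.key else "q"]
36. n7.acc = false  [S₁.mk > 6]
37. n1.ok = 3  [(if S₀.acc then S₁.mk else S₀.mk) + 11]
38. n1.cnt = false  [false]
39. n18.depth = "yz"  [terminal]
40. n0.mk = -3  [(if B.cnt then B.ok else S.wid) - 22]
41. n0.key = "yzx"  [f.depth ++ "x"]
42. n0.acc = true  [S.wid > 18]

3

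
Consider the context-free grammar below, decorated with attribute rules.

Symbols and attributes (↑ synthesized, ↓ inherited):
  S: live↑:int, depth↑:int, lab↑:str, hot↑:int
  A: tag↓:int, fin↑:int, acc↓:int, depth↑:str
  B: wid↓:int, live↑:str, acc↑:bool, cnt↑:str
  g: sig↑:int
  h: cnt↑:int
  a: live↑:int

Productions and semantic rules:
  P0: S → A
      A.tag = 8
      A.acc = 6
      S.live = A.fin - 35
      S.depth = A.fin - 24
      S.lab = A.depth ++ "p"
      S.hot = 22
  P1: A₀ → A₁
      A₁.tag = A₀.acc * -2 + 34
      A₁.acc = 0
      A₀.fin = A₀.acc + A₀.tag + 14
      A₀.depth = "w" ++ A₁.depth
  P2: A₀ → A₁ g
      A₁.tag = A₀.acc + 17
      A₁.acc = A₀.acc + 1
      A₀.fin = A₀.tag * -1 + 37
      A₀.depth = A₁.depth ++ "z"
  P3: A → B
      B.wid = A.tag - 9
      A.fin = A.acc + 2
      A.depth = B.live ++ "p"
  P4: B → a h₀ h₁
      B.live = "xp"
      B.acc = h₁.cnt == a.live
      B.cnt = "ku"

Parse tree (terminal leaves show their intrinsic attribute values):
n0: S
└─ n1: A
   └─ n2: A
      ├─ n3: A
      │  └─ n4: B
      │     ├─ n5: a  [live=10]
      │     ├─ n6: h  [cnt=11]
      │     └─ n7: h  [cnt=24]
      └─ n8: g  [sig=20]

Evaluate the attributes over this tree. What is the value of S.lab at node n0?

"wxppzp"

1. n1.tag = 8  [8]
2. n1.acc = 6  [6]
3. n2.tag = 22  [A₀.acc * -2 + 34]
4. n2.acc = 0  [0]
5. n3.tag = 17  [A₀.acc + 17]
6. n3.acc = 1  [A₀.acc + 1]
7. n4.wid = 8  [A.tag - 9]
8. n5.live = 10  [terminal]
9. n6.cnt = 11  [terminal]
10. n7.cnt = 24  [terminal]
11. n4.live = "xp"  ["xp"]
12. n4.acc = false  [h₁.cnt == a.live]
13. n4.cnt = "ku"  ["ku"]
14. n3.fin = 3  [A.acc + 2]
15. n3.depth = "xpp"  [B.live ++ "p"]
16. n8.sig = 20  [terminal]
17. n2.fin = 15  [A₀.tag * -1 + 37]
18. n2.depth = "xppz"  [A₁.depth ++ "z"]
19. n1.fin = 28  [A₀.acc + A₀.tag + 14]
20. n1.depth = "wxppz"  ["w" ++ A₁.depth]
21. n0.live = -7  [A.fin - 35]
22. n0.depth = 4  [A.fin - 24]
23. n0.lab = "wxppzp"  [A.depth ++ "p"]
24. n0.hot = 22  [22]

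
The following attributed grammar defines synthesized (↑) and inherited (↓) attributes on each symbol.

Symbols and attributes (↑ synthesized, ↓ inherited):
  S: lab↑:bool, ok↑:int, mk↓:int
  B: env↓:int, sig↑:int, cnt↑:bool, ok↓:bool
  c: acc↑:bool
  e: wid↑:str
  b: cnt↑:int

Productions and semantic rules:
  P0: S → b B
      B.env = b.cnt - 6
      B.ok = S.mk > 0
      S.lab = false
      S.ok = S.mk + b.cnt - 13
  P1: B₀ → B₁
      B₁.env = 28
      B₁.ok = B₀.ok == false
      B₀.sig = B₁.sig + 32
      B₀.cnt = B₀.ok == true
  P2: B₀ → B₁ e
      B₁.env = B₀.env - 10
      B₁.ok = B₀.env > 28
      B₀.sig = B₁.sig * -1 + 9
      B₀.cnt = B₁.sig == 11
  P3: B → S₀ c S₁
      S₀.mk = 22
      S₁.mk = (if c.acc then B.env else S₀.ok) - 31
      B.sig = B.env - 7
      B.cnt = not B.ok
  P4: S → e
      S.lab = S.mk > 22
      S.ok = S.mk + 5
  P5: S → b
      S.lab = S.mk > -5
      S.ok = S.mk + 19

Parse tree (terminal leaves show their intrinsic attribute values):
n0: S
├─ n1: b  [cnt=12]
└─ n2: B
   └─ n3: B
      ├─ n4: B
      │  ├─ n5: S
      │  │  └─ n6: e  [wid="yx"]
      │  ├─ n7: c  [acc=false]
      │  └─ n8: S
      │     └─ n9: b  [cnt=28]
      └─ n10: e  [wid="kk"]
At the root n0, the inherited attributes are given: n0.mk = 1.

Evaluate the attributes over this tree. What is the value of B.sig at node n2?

30

1. n0.mk = 1  [given at root]
2. n1.cnt = 12  [terminal]
3. n2.env = 6  [b.cnt - 6]
4. n2.ok = true  [S.mk > 0]
5. n3.env = 28  [28]
6. n3.ok = false  [B₀.ok == false]
7. n4.env = 18  [B₀.env - 10]
8. n4.ok = false  [B₀.env > 28]
9. n5.mk = 22  [22]
10. n6.wid = "yx"  [terminal]
11. n5.lab = false  [S.mk > 22]
12. n5.ok = 27  [S.mk + 5]
13. n7.acc = false  [terminal]
14. n8.mk = -4  [(if c.acc then B.env else S₀.ok) - 31]
15. n9.cnt = 28  [terminal]
16. n8.lab = true  [S.mk > -5]
17. n8.ok = 15  [S.mk + 19]
18. n4.sig = 11  [B.env - 7]
19. n4.cnt = true  [not B.ok]
20. n10.wid = "kk"  [terminal]
21. n3.sig = -2  [B₁.sig * -1 + 9]
22. n3.cnt = true  [B₁.sig == 11]
23. n2.sig = 30  [B₁.sig + 32]
24. n2.cnt = true  [B₀.ok == true]
25. n0.lab = false  [false]
26. n0.ok = 0  [S.mk + b.cnt - 13]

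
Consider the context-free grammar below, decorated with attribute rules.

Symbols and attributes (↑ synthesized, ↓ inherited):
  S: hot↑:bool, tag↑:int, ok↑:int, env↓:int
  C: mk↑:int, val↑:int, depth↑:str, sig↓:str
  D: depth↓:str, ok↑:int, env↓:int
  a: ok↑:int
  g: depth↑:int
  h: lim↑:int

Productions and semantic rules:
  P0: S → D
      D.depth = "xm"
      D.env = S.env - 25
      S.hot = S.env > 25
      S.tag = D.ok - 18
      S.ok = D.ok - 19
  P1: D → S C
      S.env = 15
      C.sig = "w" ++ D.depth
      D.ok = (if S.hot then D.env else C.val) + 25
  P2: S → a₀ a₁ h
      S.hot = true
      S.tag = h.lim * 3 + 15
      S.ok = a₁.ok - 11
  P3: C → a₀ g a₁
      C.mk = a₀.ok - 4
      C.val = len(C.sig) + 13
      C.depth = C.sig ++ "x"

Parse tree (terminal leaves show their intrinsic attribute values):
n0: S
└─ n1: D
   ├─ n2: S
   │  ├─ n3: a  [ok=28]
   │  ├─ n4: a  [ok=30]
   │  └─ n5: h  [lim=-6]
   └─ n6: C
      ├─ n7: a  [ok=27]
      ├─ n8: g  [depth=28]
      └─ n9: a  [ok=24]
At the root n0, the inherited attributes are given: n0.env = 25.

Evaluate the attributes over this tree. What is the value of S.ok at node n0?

6

1. n0.env = 25  [given at root]
2. n1.depth = "xm"  ["xm"]
3. n1.env = 0  [S.env - 25]
4. n2.env = 15  [15]
5. n3.ok = 28  [terminal]
6. n4.ok = 30  [terminal]
7. n5.lim = -6  [terminal]
8. n2.hot = true  [true]
9. n2.tag = -3  [h.lim * 3 + 15]
10. n2.ok = 19  [a₁.ok - 11]
11. n6.sig = "wxm"  ["w" ++ D.depth]
12. n7.ok = 27  [terminal]
13. n8.depth = 28  [terminal]
14. n9.ok = 24  [terminal]
15. n6.mk = 23  [a₀.ok - 4]
16. n6.val = 16  [len(C.sig) + 13]
17. n6.depth = "wxmx"  [C.sig ++ "x"]
18. n1.ok = 25  [(if S.hot then D.env else C.val) + 25]
19. n0.hot = false  [S.env > 25]
20. n0.tag = 7  [D.ok - 18]
21. n0.ok = 6  [D.ok - 19]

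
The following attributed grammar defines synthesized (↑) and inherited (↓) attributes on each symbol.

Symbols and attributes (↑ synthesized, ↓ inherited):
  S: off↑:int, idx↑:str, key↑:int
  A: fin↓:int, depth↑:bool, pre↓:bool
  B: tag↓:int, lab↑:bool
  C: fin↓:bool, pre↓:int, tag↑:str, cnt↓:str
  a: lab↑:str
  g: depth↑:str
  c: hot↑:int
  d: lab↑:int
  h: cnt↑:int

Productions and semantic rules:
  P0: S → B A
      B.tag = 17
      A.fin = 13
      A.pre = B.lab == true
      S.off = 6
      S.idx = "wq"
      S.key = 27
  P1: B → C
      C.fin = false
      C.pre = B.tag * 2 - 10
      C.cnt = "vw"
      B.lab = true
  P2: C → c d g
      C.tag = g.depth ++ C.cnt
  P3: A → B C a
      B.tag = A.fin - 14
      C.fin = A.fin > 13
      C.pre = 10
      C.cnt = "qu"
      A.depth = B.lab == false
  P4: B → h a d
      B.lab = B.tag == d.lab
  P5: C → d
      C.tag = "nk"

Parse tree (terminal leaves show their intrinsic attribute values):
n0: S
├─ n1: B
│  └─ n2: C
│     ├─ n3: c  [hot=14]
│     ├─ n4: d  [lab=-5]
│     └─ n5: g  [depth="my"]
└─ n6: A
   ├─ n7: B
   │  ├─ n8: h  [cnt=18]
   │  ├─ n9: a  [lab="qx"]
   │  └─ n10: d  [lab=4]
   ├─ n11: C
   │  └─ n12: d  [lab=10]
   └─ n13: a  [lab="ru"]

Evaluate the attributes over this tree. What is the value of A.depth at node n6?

1. n1.tag = 17  [17]
2. n2.fin = false  [false]
3. n2.pre = 24  [B.tag * 2 - 10]
4. n2.cnt = "vw"  ["vw"]
5. n3.hot = 14  [terminal]
6. n4.lab = -5  [terminal]
7. n5.depth = "my"  [terminal]
8. n2.tag = "myvw"  [g.depth ++ C.cnt]
9. n1.lab = true  [true]
10. n6.fin = 13  [13]
11. n6.pre = true  [B.lab == true]
12. n7.tag = -1  [A.fin - 14]
13. n8.cnt = 18  [terminal]
14. n9.lab = "qx"  [terminal]
15. n10.lab = 4  [terminal]
16. n7.lab = false  [B.tag == d.lab]
17. n11.fin = false  [A.fin > 13]
18. n11.pre = 10  [10]
19. n11.cnt = "qu"  ["qu"]
20. n12.lab = 10  [terminal]
21. n11.tag = "nk"  ["nk"]
22. n13.lab = "ru"  [terminal]
23. n6.depth = true  [B.lab == false]
24. n0.off = 6  [6]
25. n0.idx = "wq"  ["wq"]
26. n0.key = 27  [27]

true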